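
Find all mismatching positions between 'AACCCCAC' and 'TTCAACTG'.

Differing positions: 1, 2, 4, 5, 7, 8. Hamming distance = 6.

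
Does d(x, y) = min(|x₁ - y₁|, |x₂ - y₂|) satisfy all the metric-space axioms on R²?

No. d fails identity of indiscernibles: take x = (1, 0) and y = (1, 2). Then d(x,y) = min(|1 - 1|, |0 - 2|) = min(0, 2) = 0, yet x ≠ y.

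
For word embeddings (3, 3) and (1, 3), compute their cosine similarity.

With u = (3, 3), v = (1, 3):
u·v = 3·1 + 3·3 = 3 + 9 = 12.
|u| = √(3² + 3²) = √18, |v| = √(1² + 3²) = √10, so |u||v| = √(18·10) = √180.
cos θ = (u·v)/(|u||v|) = 12/√180 ≈ 0.8944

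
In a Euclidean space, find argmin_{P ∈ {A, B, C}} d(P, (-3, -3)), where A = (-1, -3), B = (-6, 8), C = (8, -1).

Distances: d(A) = 2, d(B) ≈ 11.4018, d(C) ≈ 11.1803. Nearest: A = (-1, -3) with distance 2.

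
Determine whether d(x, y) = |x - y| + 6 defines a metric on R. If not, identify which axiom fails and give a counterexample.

No. d fails identity of indiscernibles (specifically d(x,x) = 0): d(-1, -1) = |-1 - (-1)| + 6 = 0 + 6 = 6 ≠ 0.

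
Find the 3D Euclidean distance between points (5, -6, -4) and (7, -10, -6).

√(Σ(x_i - y_i)²) = √((5 - 7)² + (-6 - (-10))² + (-4 - (-6))²)
= √((-2)² + 4² + 2²) = √(4 + 16 + 4) = √24 ≈ 4.899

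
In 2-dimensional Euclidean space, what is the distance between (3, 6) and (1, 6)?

√(Σ(x_i - y_i)²) = √((3 - 1)² + (6 - 6)²)
= √(2² + 0²) = √(4 + 0) = √4 = 2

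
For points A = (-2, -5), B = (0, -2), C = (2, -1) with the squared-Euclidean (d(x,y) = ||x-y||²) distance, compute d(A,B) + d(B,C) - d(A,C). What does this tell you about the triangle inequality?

d(A,B) = 2² + 3² = 13, d(B,C) = 2² + 1² = 5, d(A,C) = 4² + 4² = 32.
d(A,B) + d(B,C) - d(A,C) = 13 + 5 - 32 = 18 - 32 = -14. This is < 0, so the triangle inequality FAILS for these points (squared-Euclidean is not a metric).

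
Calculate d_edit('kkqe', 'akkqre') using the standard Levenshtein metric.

Let D[i][j] be the edit distance between the first i characters of 'kkqe' and the first j characters of 'akkqre', with D[i][0] = i, D[0][j] = j, and D[i][j] = D[i-1][j-1] if the characters match, else 1 + min(D[i-1][j], D[i][j-1], D[i-1][j-1]). Filling the table (rows: prefixes of 'kkqe', columns: prefixes of 'akkqre'):
     ε  a  k  k  q  r  e
  ε  0  1  2  3  4  5  6
  k  1  1  1  2  3  4  5
  k  2  2  1  1  2  3  4
  q  3  3  2  2  1  2  3
  e  4  4  3  3  2  2  2
The bottom-right entry gives D[4][6] = 2, so no sequence of fewer than 2 edits works. Backtracking through the table gives one optimal edit sequence (2 edits):
  kkqe → akkqe (ins a @1)
  akkqe → akkqre (ins r @5)
Edit distance = 2.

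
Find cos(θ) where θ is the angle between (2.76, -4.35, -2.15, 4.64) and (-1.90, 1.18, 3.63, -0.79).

With u = (2.76, -4.35, -2.15, 4.64), v = (-1.90, 1.18, 3.63, -0.79):
u·v = 2.76·(-1.9) + (-4.35)·1.18 + (-2.15)·3.63 + 4.64·(-0.79) = (-5.244) + (-5.133) + (-7.8045) + (-3.6656) = -21.8471.
|u| = √(2.76² + (-4.35)² + (-2.15)² + 4.64²) = √(7.6176 + 18.9225 + 4.6225 + 21.5296) = √52.6922, |v| = √((-1.9)² + 1.18² + 3.63² + (-0.79)²) = √(3.61 + 1.3924 + 13.1769 + 0.6241) = √18.8034.
cos θ = (u·v)/(|u||v|) = -21.8471/(√52.6922·√18.8034) ≈ -0.6941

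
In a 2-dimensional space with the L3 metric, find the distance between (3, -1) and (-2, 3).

(Σ|x_i - y_i|^3)^(1/3) = (|3 - (-2)|^3 + |-1 - 3|^3)^(1/3)
= (5^3 + 4^3)^(1/3) = (125 + 64)^(1/3) = (189)^(1/3) ≈ 5.7388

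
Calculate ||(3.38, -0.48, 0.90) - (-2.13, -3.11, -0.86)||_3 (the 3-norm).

(Σ|x_i - y_i|^3)^(1/3) = (|3.38 - (-2.13)|^3 + |-0.48 - (-3.11)|^3 + |0.9 - (-0.86)|^3)^(1/3)
= (5.51^3 + 2.63^3 + 1.76^3)^(1/3) ≈ (167.2842 + 18.1914 + 5.4518)^(1/3) = (190.9274)^(1/3) ≈ 5.7582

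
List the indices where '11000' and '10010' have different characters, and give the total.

Differing positions: 2, 4. Hamming distance = 2.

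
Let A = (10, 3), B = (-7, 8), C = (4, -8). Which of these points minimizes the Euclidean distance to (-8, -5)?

Distances: d(A) ≈ 19.6977, d(B) ≈ 13.0384, d(C) ≈ 12.3693. Nearest: C = (4, -8) with distance 12.3693.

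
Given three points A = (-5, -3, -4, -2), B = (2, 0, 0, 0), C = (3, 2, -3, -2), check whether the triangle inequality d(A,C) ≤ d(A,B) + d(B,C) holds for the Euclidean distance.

d(A,B) = √(7² + 3² + 4² + 2²) = √78 ≈ 8.8318, d(B,C) = √(1² + 2² + 3² + 2²) = √18 ≈ 4.2426, d(A,C) = √(8² + 5² + 1² + 0²) = √90 ≈ 9.4868.
d(A,C) ≈ 9.4868 ≤ 8.8318 + 4.2426 = 13.0744. Triangle inequality is satisfied.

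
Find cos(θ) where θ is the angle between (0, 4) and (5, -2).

With u = (0, 4), v = (5, -2):
u·v = 0·5 + 4·(-2) = 0 + (-8) = -8.
|u| = √(0² + 4²) = √16, |v| = √(5² + (-2)²) = √29, so |u||v| = √(16·29) = √464.
cos θ = (u·v)/(|u||v|) = -8/√464 ≈ -0.3714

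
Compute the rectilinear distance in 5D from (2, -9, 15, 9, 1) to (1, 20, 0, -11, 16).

Σ|x_i - y_i| = |2 - 1| + |-9 - 20| + |15 - 0| + |9 - (-11)| + |1 - 16| = 1 + 29 + 15 + 20 + 15 = 80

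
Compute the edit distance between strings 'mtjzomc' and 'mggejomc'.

Let D[i][j] be the edit distance between the first i characters of 'mtjzomc' and the first j characters of 'mggejomc', with D[i][0] = i, D[0][j] = j, and D[i][j] = D[i-1][j-1] if the characters match, else 1 + min(D[i-1][j], D[i][j-1], D[i-1][j-1]). Filling the table (rows: prefixes of 'mtjzomc', columns: prefixes of 'mggejomc'):
     ε  m  g  g  e  j  o  m  c
  ε  0  1  2  3  4  5  6  7  8
  m  1  0  1  2  3  4  5  6  7
  t  2  1  1  2  3  4  5  6  7
  j  3  2  2  2  3  3  4  5  6
  z  4  3  3  3  3  4  4  5  6
  o  5  4  4  4  4  4  4  5  6
  m  6  5  5  5  5  5  5  4  5
  c  7  6  6  6  6  6  6  5  4
The bottom-right entry gives D[7][8] = 4, so no sequence of fewer than 4 edits works. Backtracking through the table gives one optimal edit sequence (4 edits):
  mtjzomc → mgtjzomc (ins g @2)
  mgtjzomc → mggjzomc (sub t→g @3)
  mggjzomc → mggezomc (sub j→e @4)
  mggezomc → mggejomc (sub z→j @5)
Edit distance = 4.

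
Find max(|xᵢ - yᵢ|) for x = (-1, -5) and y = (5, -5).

max(|x_i - y_i|) = max(|-1 - 5|, |-5 - (-5)|) = max(6, 0) = 6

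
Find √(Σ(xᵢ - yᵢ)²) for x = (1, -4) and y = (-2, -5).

√(Σ(x_i - y_i)²) = √((1 - (-2))² + (-4 - (-5))²)
= √(3² + 1²) = √(9 + 1) = √10 ≈ 3.1623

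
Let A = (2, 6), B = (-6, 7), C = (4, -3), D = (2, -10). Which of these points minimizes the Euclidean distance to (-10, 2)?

Distances: d(A) ≈ 12.6491, d(B) ≈ 6.4031, d(C) ≈ 14.8661, d(D) ≈ 16.9706. Nearest: B = (-6, 7) with distance 6.4031.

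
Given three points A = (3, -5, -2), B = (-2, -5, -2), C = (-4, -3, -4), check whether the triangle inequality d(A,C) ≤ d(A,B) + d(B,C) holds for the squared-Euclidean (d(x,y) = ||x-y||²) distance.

d(A,B) = 5² + 0² + 0² = 25, d(B,C) = 2² + 2² + 2² = 12, d(A,C) = 7² + 2² + 2² = 57.
d(A,C) = 57 > 25 + 12 = 37. Triangle inequality is VIOLATED. (Squared-Euclidean is not a metric — this is a counterexample.)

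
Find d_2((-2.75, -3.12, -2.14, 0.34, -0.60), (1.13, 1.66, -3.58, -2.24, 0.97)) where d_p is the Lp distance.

(Σ|x_i - y_i|^2)^(1/2) = (|-2.75 - 1.13|^2 + |-3.12 - 1.66|^2 + |-2.14 - (-3.58)|^2 + |0.34 - (-2.24)|^2 + |-0.6 - 0.97|^2)^(1/2)
= (3.88^2 + 4.78^2 + 1.44^2 + 2.58^2 + 1.57^2)^(1/2) = (15.0544 + 22.8484 + 2.0736 + 6.6564 + 2.4649)^(1/2) = (49.0977)^(1/2) ≈ 7.007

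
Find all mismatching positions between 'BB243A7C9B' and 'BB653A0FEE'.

Differing positions: 3, 4, 7, 8, 9, 10. Hamming distance = 6.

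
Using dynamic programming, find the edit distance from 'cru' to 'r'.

Let D[i][j] be the edit distance between the first i characters of 'cru' and the first j characters of 'r', with D[i][0] = i, D[0][j] = j, and D[i][j] = D[i-1][j-1] if the characters match, else 1 + min(D[i-1][j], D[i][j-1], D[i-1][j-1]). Filling the table (rows: prefixes of 'cru', columns: prefixes of 'r'):
     ε  r
  ε  0  1
  c  1  1
  r  2  1
  u  3  2
The bottom-right entry gives D[3][1] = 2, so no sequence of fewer than 2 edits works. Backtracking through the table gives one optimal edit sequence (2 edits):
  cru → ru (del c @1)
  ru → r (del u @2)
Edit distance = 2.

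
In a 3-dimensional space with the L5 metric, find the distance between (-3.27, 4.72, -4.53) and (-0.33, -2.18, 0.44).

(Σ|x_i - y_i|^5)^(1/5) = (|-3.27 - (-0.33)|^5 + |4.72 - (-2.18)|^5 + |-4.53 - 0.44|^5)^(1/5)
= (2.94^5 + 6.9^5 + 4.97^5)^(1/5) ≈ (219.6528 + 15640.3135 + 3032.3683)^(1/5) = (18892.3346)^(1/5) ≈ 7.1657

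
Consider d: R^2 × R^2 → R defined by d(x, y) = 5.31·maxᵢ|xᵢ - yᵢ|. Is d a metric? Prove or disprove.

Yes. The L∞ (Chebyshev) norm induces a metric on R^2, and multiplying a metric by a positive constant 5.31 > 0 preserves all four axioms: non-negativity (5.31·||x-y|| ≥ 0), identity (5.31·||x-y|| = 0 ⟺ ||x-y|| = 0 ⟺ x = y), symmetry (||x-y|| = ||y-x||), and the triangle inequality (5.31·||x-z|| ≤ 5.31·||x-y|| + 5.31·||y-z||). So d is a metric.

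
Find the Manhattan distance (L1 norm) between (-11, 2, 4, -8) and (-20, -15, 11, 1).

Σ|x_i - y_i| = |-11 - (-20)| + |2 - (-15)| + |4 - 11| + |-8 - 1| = 9 + 17 + 7 + 9 = 42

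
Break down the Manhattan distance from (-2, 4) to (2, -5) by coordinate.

Σ|x_i - y_i| = |-2 - 2| + |4 - (-5)| = 4 + 9 = 13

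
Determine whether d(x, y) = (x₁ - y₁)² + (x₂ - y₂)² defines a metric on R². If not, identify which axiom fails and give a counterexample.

No. The squared Euclidean distance fails the triangle inequality. Counterexample: x = (0, 0), y = (3, 4), z = (6, 8). d(x,z) = 6² + 8² = 100, but d(x,y) + d(y,z) = (3² + 4²) + (3² + 4²) = 25 + 25 = 50. Since 100 > 50, the triangle inequality is violated. (Note: √d, the ordinary Euclidean distance, IS a metric.)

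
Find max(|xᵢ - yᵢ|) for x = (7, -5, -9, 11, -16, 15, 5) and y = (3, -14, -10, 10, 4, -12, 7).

max(|x_i - y_i|) = max(|7 - 3|, |-5 - (-14)|, |-9 - (-10)|, |11 - 10|, |-16 - 4|, |15 - (-12)|, |5 - 7|) = max(4, 9, 1, 1, 20, 27, 2) = 27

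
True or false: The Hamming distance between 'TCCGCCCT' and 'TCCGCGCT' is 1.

Differing positions: 6. Hamming distance = 1, so the claim is true.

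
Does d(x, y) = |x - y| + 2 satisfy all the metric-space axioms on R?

No. d fails identity of indiscernibles (specifically d(x,x) = 0): d(5, 5) = |5 - 5| + 2 = 0 + 2 = 2 ≠ 0.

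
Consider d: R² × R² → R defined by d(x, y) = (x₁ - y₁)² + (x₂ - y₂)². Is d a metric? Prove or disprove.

No. The squared Euclidean distance fails the triangle inequality. Counterexample: x = (0, 0), y = (5, 5), z = (10, 10). d(x,z) = 10² + 10² = 200, but d(x,y) + d(y,z) = (5² + 5²) + (5² + 5²) = 50 + 50 = 100. Since 200 > 100, the triangle inequality is violated. (Note: √d, the ordinary Euclidean distance, IS a metric.)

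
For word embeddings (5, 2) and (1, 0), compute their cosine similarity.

With u = (5, 2), v = (1, 0):
u·v = 5·1 + 2·0 = 5 + 0 = 5.
|u| = √(5² + 2²) = √29, |v| = √(1² + 0²) = √1, so |u||v| = √(29·1) = √29.
cos θ = (u·v)/(|u||v|) = 5/√29 ≈ 0.9285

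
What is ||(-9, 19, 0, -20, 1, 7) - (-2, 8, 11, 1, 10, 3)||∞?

max(|x_i - y_i|) = max(|-9 - (-2)|, |19 - 8|, |0 - 11|, |-20 - 1|, |1 - 10|, |7 - 3|) = max(7, 11, 11, 21, 9, 4) = 21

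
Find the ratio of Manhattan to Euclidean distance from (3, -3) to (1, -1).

L1 = |3 - 1| + |-3 - (-1)| = 2 + 2 = 4
L2 = √(2² + 2²) = √8 ≈ 2.8284
L1 ≥ L2 always (equality iff movement is along one axis); L1 > L2 here.
Ratio L1/L2 = 4/√8 ≈ 1.4142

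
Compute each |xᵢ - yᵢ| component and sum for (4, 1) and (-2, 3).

Σ|x_i - y_i| = |4 - (-2)| + |1 - 3| = 6 + 2 = 8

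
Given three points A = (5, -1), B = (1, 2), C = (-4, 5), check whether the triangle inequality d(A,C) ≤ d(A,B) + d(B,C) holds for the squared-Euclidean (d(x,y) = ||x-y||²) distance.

d(A,B) = 4² + 3² = 25, d(B,C) = 5² + 3² = 34, d(A,C) = 9² + 6² = 117.
d(A,C) = 117 > 25 + 34 = 59. Triangle inequality is VIOLATED. (Squared-Euclidean is not a metric — this is a counterexample.)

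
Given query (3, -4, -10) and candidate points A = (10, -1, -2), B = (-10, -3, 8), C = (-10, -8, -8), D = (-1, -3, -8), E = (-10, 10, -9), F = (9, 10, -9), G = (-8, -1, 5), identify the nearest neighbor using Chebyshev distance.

Distances: d(A) = 8, d(B) = 18, d(C) = 13, d(D) = 4, d(E) = 14, d(F) = 14, d(G) = 15. Nearest: D = (-1, -3, -8) with distance 4.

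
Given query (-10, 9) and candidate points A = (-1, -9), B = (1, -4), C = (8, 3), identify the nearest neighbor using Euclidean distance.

Distances: d(A) ≈ 20.1246, d(B) ≈ 17.0294, d(C) ≈ 18.9737. Nearest: B = (1, -4) with distance 17.0294.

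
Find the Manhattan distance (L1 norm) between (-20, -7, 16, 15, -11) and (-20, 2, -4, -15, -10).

Σ|x_i - y_i| = |-20 - (-20)| + |-7 - 2| + |16 - (-4)| + |15 - (-15)| + |-11 - (-10)| = 0 + 9 + 20 + 30 + 1 = 60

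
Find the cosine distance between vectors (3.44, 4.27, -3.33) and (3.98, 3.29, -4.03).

With u = (3.44, 4.27, -3.33), v = (3.98, 3.29, -4.03):
u·v = 3.44·3.98 + 4.27·3.29 + (-3.33)·(-4.03) = 13.6912 + 14.0483 + 13.4199 = 41.1594.
|u| = √(3.44² + 4.27² + (-3.33)²) = √(11.8336 + 18.2329 + 11.0889) = √41.1554, |v| = √(3.98² + 3.29² + (-4.03)²) = √(15.8404 + 10.8241 + 16.2409) = √42.9054.
cos θ = (u·v)/(|u||v|) = 41.1594/(√41.1554·√42.9054) ≈ 0.9795
Cosine distance = 1 - cos θ ≈ 1 - 0.9795 = 0.0205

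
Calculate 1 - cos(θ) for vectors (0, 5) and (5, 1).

With u = (0, 5), v = (5, 1):
u·v = 0·5 + 5·1 = 0 + 5 = 5.
|u| = √(0² + 5²) = √25, |v| = √(5² + 1²) = √26, so |u||v| = √(25·26) = √650.
cos θ = (u·v)/(|u||v|) = 5/√650 ≈ 0.1961
Cosine distance = 1 - cos θ ≈ 1 - 0.1961 = 0.8039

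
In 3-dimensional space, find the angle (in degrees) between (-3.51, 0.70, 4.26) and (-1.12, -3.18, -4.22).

With u = (-3.51, 0.70, 4.26), v = (-1.12, -3.18, -4.22):
u·v = (-3.51)·(-1.12) + 0.7·(-3.18) + 4.26·(-4.22) = 3.9312 + (-2.226) + (-17.9772) = -16.272.
|u| = √((-3.51)² + 0.7² + 4.26²) = √(12.3201 + 0.49 + 18.1476) = √30.9577, |v| = √((-1.12)² + (-3.18)² + (-4.22)²) = √(1.2544 + 10.1124 + 17.8084) = √29.1752.
cos θ = (u·v)/(|u||v|) = -16.272/(√30.9577·√29.1752) ≈ -0.541439
θ = arccos(-0.541439) ≈ 122.78°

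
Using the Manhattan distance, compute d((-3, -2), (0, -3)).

Σ|x_i - y_i| = |-3 - 0| + |-2 - (-3)| = 3 + 1 = 4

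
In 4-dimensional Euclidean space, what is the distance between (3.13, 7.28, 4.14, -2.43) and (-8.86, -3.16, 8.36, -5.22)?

√(Σ(x_i - y_i)²) = √((3.13 - (-8.86))² + (7.28 - (-3.16))² + (4.14 - 8.36)² + (-2.43 - (-5.22))²)
= √(11.99² + 10.44² + (-4.22)² + 2.79²) = √(143.7601 + 108.9936 + 17.8084 + 7.7841) = √278.3462 ≈ 16.6837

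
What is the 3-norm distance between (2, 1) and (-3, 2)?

(Σ|x_i - y_i|^3)^(1/3) = (|2 - (-3)|^3 + |1 - 2|^3)^(1/3)
= (5^3 + 1^3)^(1/3) = (125 + 1)^(1/3) = (126)^(1/3) ≈ 5.0133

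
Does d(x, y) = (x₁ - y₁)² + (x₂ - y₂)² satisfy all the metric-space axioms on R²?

No. The squared Euclidean distance fails the triangle inequality. Counterexample: x = (0, 0), y = (3, 2), z = (6, 4). d(x,z) = 6² + 4² = 52, but d(x,y) + d(y,z) = (3² + 2²) + (3² + 2²) = 13 + 13 = 26. Since 52 > 26, the triangle inequality is violated. (Note: √d, the ordinary Euclidean distance, IS a metric.)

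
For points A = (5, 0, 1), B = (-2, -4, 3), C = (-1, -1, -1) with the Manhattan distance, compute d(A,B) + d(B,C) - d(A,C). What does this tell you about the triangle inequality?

d(A,B) = 7 + 4 + 2 = 13, d(B,C) = 1 + 3 + 4 = 8, d(A,C) = 6 + 1 + 2 = 9.
d(A,B) + d(B,C) - d(A,C) = 13 + 8 - 9 = 21 - 9 = 12. This is ≥ 0, so the triangle inequality holds for these points.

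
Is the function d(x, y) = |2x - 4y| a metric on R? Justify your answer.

No. d fails symmetry: d(5, 3) = |2·5 - 4·3| = |-2| = 2, but d(3, 5) = |2·3 - 4·5| = |-14| = 14. Since 2 ≠ 14, d(x,y) ≠ d(y,x) in general.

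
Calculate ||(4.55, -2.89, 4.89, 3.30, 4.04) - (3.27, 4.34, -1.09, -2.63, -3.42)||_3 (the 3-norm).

(Σ|x_i - y_i|^3)^(1/3) = (|4.55 - 3.27|^3 + |-2.89 - 4.34|^3 + |4.89 - (-1.09)|^3 + |3.3 - (-2.63)|^3 + |4.04 - (-3.42)|^3)^(1/3)
= (1.28^3 + 7.23^3 + 5.98^3 + 5.93^3 + 7.46^3)^(1/3) ≈ (2.0972 + 377.9331 + 213.8472 + 208.5279 + 415.1609)^(1/3) = (1217.5663)^(1/3) ≈ 10.6782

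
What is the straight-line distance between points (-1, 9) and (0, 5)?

√(Σ(x_i - y_i)²) = √((-1 - 0)² + (9 - 5)²)
= √((-1)² + 4²) = √(1 + 16) = √17 ≈ 4.1231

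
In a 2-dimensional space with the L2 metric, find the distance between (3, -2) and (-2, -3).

(Σ|x_i - y_i|^2)^(1/2) = (|3 - (-2)|^2 + |-2 - (-3)|^2)^(1/2)
= (5^2 + 1^2)^(1/2) = (25 + 1)^(1/2) = (26)^(1/2) ≈ 5.099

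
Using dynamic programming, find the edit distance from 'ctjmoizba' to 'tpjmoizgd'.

Let D[i][j] be the edit distance between the first i characters of 'ctjmoizba' and the first j characters of 'tpjmoizgd', with D[i][0] = i, D[0][j] = j, and D[i][j] = D[i-1][j-1] if the characters match, else 1 + min(D[i-1][j], D[i][j-1], D[i-1][j-1]). Filling the table (rows: prefixes of 'ctjmoizba', columns: prefixes of 'tpjmoizgd'):
     ε  t  p  j  m  o  i  z  g  d
  ε  0  1  2  3  4  5  6  7  8  9
  c  1  1  2  3  4  5  6  7  8  9
  t  2  1  2  3  4  5  6  7  8  9
  j  3  2  2  2  3  4  5  6  7  8
  m  4  3  3  3  2  3  4  5  6  7
  o  5  4  4  4  3  2  3  4  5  6
  i  6  5  5  5  4  3  2  3  4  5
  z  7  6  6  6  5  4  3  2  3  4
  b  8  7  7  7  6  5  4  3  3  4
  a  9  8  8  8  7  6  5  4  4  4
The bottom-right entry gives D[9][9] = 4, so no sequence of fewer than 4 edits works. Backtracking through the table gives one optimal edit sequence (4 edits):
  ctjmoizba → ttjmoizba (sub c→t @1)
  ttjmoizba → tpjmoizba (sub t→p @2)
  tpjmoizba → tpjmoizga (sub b→g @8)
  tpjmoizga → tpjmoizgd (sub a→d @9)
Edit distance = 4.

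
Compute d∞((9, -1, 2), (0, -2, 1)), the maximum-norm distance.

max(|x_i - y_i|) = max(|9 - 0|, |-1 - (-2)|, |2 - 1|) = max(9, 1, 1) = 9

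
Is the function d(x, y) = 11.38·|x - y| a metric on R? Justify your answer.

Yes. Since |x - y| is a metric on R and 11.38 > 0, the positive scalar multiple 11.38·|x - y| is also a metric: scaling by a positive constant preserves non-negativity, identity (d=0 ⟺ |x-y|=0 ⟺ x=y), symmetry, and the triangle inequality.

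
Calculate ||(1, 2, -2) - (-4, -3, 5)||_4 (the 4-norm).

(Σ|x_i - y_i|^4)^(1/4) = (|1 - (-4)|^4 + |2 - (-3)|^4 + |-2 - 5|^4)^(1/4)
= (5^4 + 5^4 + 7^4)^(1/4) = (625 + 625 + 2401)^(1/4) = (3651)^(1/4) ≈ 7.7733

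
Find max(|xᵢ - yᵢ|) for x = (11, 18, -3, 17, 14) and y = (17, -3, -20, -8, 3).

max(|x_i - y_i|) = max(|11 - 17|, |18 - (-3)|, |-3 - (-20)|, |17 - (-8)|, |14 - 3|) = max(6, 21, 17, 25, 11) = 25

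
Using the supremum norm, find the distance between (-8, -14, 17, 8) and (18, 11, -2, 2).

max(|x_i - y_i|) = max(|-8 - 18|, |-14 - 11|, |17 - (-2)|, |8 - 2|) = max(26, 25, 19, 6) = 26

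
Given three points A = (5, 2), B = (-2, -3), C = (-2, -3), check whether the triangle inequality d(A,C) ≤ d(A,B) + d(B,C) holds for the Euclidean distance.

d(A,B) = √(7² + 5²) = √74 ≈ 8.6023, d(B,C) = √(0² + 0²) = √0 = 0, d(A,C) = √(7² + 5²) = √74 ≈ 8.6023.
d(A,C) ≈ 8.6023 ≤ 8.6023 + 0 = 8.6023. Triangle inequality is satisfied.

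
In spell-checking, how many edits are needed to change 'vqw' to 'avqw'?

Let D[i][j] be the edit distance between the first i characters of 'vqw' and the first j characters of 'avqw', with D[i][0] = i, D[0][j] = j, and D[i][j] = D[i-1][j-1] if the characters match, else 1 + min(D[i-1][j], D[i][j-1], D[i-1][j-1]). Filling the table (rows: prefixes of 'vqw', columns: prefixes of 'avqw'):
     ε  a  v  q  w
  ε  0  1  2  3  4
  v  1  1  1  2  3
  q  2  2  2  1  2
  w  3  3  3  2  1
The bottom-right entry gives D[3][4] = 1, so no sequence of fewer than 1 edit works. Backtracking through the table gives one optimal edit sequence (1 edit):
  vqw → avqw (ins a @1)
Edit distance = 1.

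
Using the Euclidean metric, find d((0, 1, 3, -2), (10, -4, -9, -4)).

√(Σ(x_i - y_i)²) = √((0 - 10)² + (1 - (-4))² + (3 - (-9))² + (-2 - (-4))²)
= √((-10)² + 5² + 12² + 2²) = √(100 + 25 + 144 + 4) = √273 ≈ 16.5227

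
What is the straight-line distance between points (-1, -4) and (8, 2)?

√(Σ(x_i - y_i)²) = √((-1 - 8)² + (-4 - 2)²)
= √((-9)² + (-6)²) = √(81 + 36) = √117 ≈ 10.8167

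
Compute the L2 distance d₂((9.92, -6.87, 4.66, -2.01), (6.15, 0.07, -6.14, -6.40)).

√(Σ(x_i - y_i)²) = √((9.92 - 6.15)² + (-6.87 - 0.07)² + (4.66 - (-6.14))² + (-2.01 - (-6.4))²)
= √(3.77² + (-6.94)² + 10.8² + 4.39²) = √(14.2129 + 48.1636 + 116.64 + 19.2721) = √198.2886 ≈ 14.0815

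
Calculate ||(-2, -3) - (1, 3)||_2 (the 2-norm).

(Σ|x_i - y_i|^2)^(1/2) = (|-2 - 1|^2 + |-3 - 3|^2)^(1/2)
= (3^2 + 6^2)^(1/2) = (9 + 36)^(1/2) = (45)^(1/2) ≈ 6.7082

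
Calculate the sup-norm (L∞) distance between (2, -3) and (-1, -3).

max(|x_i - y_i|) = max(|2 - (-1)|, |-3 - (-3)|) = max(3, 0) = 3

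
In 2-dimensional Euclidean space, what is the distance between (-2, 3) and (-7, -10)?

√(Σ(x_i - y_i)²) = √((-2 - (-7))² + (3 - (-10))²)
= √(5² + 13²) = √(25 + 169) = √194 ≈ 13.9284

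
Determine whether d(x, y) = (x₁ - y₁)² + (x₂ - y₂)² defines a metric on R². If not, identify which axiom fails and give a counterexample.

No. The squared Euclidean distance fails the triangle inequality. Counterexample: x = (0, 0), y = (5, 3), z = (10, 6). d(x,z) = 10² + 6² = 136, but d(x,y) + d(y,z) = (5² + 3²) + (5² + 3²) = 34 + 34 = 68. Since 136 > 68, the triangle inequality is violated. (Note: √d, the ordinary Euclidean distance, IS a metric.)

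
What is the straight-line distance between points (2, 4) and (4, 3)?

√(Σ(x_i - y_i)²) = √((2 - 4)² + (4 - 3)²)
= √((-2)² + 1²) = √(4 + 1) = √5 ≈ 2.2361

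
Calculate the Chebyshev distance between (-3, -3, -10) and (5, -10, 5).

max(|x_i - y_i|) = max(|-3 - 5|, |-3 - (-10)|, |-10 - 5|) = max(8, 7, 15) = 15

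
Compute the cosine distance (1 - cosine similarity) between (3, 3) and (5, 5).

With u = (3, 3), v = (5, 5):
u·v = 3·5 + 3·5 = 15 + 15 = 30.
|u| = √(3² + 3²) = √18, |v| = √(5² + 5²) = √50, so |u||v| = √(18·50) = √900 = 30.
cos θ = (u·v)/(|u||v|) = 30/30 = 1
Cosine distance = 1 - cos θ = 1 - 1 = 0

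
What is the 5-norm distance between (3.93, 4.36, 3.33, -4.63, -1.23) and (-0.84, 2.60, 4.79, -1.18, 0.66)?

(Σ|x_i - y_i|^5)^(1/5) = (|3.93 - (-0.84)|^5 + |4.36 - 2.6|^5 + |3.33 - 4.79|^5 + |-4.63 - (-1.18)|^5 + |-1.23 - 0.66|^5)^(1/5)
= (4.77^5 + 1.76^5 + 1.46^5 + 3.45^5 + 1.89^5)^(1/5) ≈ (2469.4026 + 16.8874 + 6.6338 + 488.7598 + 24.1162)^(1/5) = (3005.7998)^(1/5) ≈ 4.9613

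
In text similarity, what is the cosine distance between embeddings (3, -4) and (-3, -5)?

With u = (3, -4), v = (-3, -5):
u·v = 3·(-3) + (-4)·(-5) = (-9) + 20 = 11.
|u| = √(3² + (-4)²) = √25, |v| = √((-3)² + (-5)²) = √34, so |u||v| = √(25·34) = √850.
cos θ = (u·v)/(|u||v|) = 11/√850 ≈ 0.3773
Cosine distance = 1 - cos θ ≈ 1 - 0.3773 = 0.6227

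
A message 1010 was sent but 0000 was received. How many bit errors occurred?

Differing positions: 1, 3. Hamming distance = 2.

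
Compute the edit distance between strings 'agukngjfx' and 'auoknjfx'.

Let D[i][j] be the edit distance between the first i characters of 'agukngjfx' and the first j characters of 'auoknjfx', with D[i][0] = i, D[0][j] = j, and D[i][j] = D[i-1][j-1] if the characters match, else 1 + min(D[i-1][j], D[i][j-1], D[i-1][j-1]). Filling the table (rows: prefixes of 'agukngjfx', columns: prefixes of 'auoknjfx'):
     ε  a  u  o  k  n  j  f  x
  ε  0  1  2  3  4  5  6  7  8
  a  1  0  1  2  3  4  5  6  7
  g  2  1  1  2  3  4  5  6  7
  u  3  2  1  2  3  4  5  6  7
  k  4  3  2  2  2  3  4  5  6
  n  5  4  3  3  3  2  3  4  5
  g  6  5  4  4  4  3  3  4  5
  j  7  6  5  5  5  4  3  4  5
  f  8  7  6  6  6  5  4  3  4
  x  9  8  7  7  7  6  5  4  3
The bottom-right entry gives D[9][8] = 3, so no sequence of fewer than 3 edits works. Backtracking through the table gives one optimal edit sequence (3 edits):
  agukngjfx → auukngjfx (sub g→u @2)
  auukngjfx → auokngjfx (sub u→o @3)
  auokngjfx → auoknjfx (del g @6)
Edit distance = 3.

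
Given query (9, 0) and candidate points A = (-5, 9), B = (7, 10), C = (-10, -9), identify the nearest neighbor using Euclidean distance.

Distances: d(A) ≈ 16.6433, d(B) ≈ 10.198, d(C) ≈ 21.0238. Nearest: B = (7, 10) with distance 10.198.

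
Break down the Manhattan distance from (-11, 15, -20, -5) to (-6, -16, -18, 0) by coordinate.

Σ|x_i - y_i| = |-11 - (-6)| + |15 - (-16)| + |-20 - (-18)| + |-5 - 0| = 5 + 31 + 2 + 5 = 43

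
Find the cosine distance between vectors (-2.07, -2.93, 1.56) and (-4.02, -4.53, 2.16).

With u = (-2.07, -2.93, 1.56), v = (-4.02, -4.53, 2.16):
u·v = (-2.07)·(-4.02) + (-2.93)·(-4.53) + 1.56·2.16 = 8.3214 + 13.2729 + 3.3696 = 24.9639.
|u| = √((-2.07)² + (-2.93)² + 1.56²) = √(4.2849 + 8.5849 + 2.4336) = √15.3034, |v| = √((-4.02)² + (-4.53)² + 2.16²) = √(16.1604 + 20.5209 + 4.6656) = √41.3469.
cos θ = (u·v)/(|u||v|) = 24.9639/(√15.3034·√41.3469) ≈ 0.9924
Cosine distance = 1 - cos θ ≈ 1 - 0.9924 = 0.0076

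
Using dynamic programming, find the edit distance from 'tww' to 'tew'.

Let D[i][j] be the edit distance between the first i characters of 'tww' and the first j characters of 'tew', with D[i][0] = i, D[0][j] = j, and D[i][j] = D[i-1][j-1] if the characters match, else 1 + min(D[i-1][j], D[i][j-1], D[i-1][j-1]). Filling the table (rows: prefixes of 'tww', columns: prefixes of 'tew'):
     ε  t  e  w
  ε  0  1  2  3
  t  1  0  1  2
  w  2  1  1  1
  w  3  2  2  1
The bottom-right entry gives D[3][3] = 1, so no sequence of fewer than 1 edit works. Backtracking through the table gives one optimal edit sequence (1 edit):
  tww → tew (sub w→e @2)
Edit distance = 1.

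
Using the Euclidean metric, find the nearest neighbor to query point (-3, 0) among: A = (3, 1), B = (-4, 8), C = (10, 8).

Distances: d(A) ≈ 6.0828, d(B) ≈ 8.0623, d(C) ≈ 15.2643. Nearest: A = (3, 1) with distance 6.0828.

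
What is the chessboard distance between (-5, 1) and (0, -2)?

max(|x_i - y_i|) = max(|-5 - 0|, |1 - (-2)|) = max(5, 3) = 5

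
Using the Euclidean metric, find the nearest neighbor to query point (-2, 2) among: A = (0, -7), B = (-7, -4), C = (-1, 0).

Distances: d(A) ≈ 9.2195, d(B) ≈ 7.8102, d(C) ≈ 2.2361. Nearest: C = (-1, 0) with distance 2.2361.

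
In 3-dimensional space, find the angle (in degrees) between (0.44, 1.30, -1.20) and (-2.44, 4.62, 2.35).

With u = (0.44, 1.30, -1.20), v = (-2.44, 4.62, 2.35):
u·v = 0.44·(-2.44) + 1.3·4.62 + (-1.2)·2.35 = (-1.0736) + 6.006 + (-2.82) = 2.1124.
|u| = √(0.44² + 1.3² + (-1.2)²) = √(0.1936 + 1.69 + 1.44) = √3.3236, |v| = √((-2.44)² + 4.62² + 2.35²) = √(5.9536 + 21.3444 + 5.5225) = √32.8205.
cos θ = (u·v)/(|u||v|) = 2.1124/(√3.3236·√32.8205) ≈ 0.202255
θ = arccos(0.202255) ≈ 78.33°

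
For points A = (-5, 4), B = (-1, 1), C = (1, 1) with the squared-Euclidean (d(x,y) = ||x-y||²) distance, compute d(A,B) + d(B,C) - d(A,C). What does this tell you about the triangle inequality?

d(A,B) = 4² + 3² = 25, d(B,C) = 2² + 0² = 4, d(A,C) = 6² + 3² = 45.
d(A,B) + d(B,C) - d(A,C) = 25 + 4 - 45 = 29 - 45 = -16. This is < 0, so the triangle inequality FAILS for these points (squared-Euclidean is not a metric).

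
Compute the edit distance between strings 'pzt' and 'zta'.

Let D[i][j] be the edit distance between the first i characters of 'pzt' and the first j characters of 'zta', with D[i][0] = i, D[0][j] = j, and D[i][j] = D[i-1][j-1] if the characters match, else 1 + min(D[i-1][j], D[i][j-1], D[i-1][j-1]). Filling the table (rows: prefixes of 'pzt', columns: prefixes of 'zta'):
     ε  z  t  a
  ε  0  1  2  3
  p  1  1  2  3
  z  2  1  2  3
  t  3  2  1  2
The bottom-right entry gives D[3][3] = 2, so no sequence of fewer than 2 edits works. Backtracking through the table gives one optimal edit sequence (2 edits):
  pzt → zt (del p @1)
  zt → zta (ins a @3)
Edit distance = 2.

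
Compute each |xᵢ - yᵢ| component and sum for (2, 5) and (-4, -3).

Σ|x_i - y_i| = |2 - (-4)| + |5 - (-3)| = 6 + 8 = 14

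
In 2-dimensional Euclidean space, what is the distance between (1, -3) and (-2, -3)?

√(Σ(x_i - y_i)²) = √((1 - (-2))² + (-3 - (-3))²)
= √(3² + 0²) = √(9 + 0) = √9 = 3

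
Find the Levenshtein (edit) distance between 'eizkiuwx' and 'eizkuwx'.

Let D[i][j] be the edit distance between the first i characters of 'eizkiuwx' and the first j characters of 'eizkuwx', with D[i][0] = i, D[0][j] = j, and D[i][j] = D[i-1][j-1] if the characters match, else 1 + min(D[i-1][j], D[i][j-1], D[i-1][j-1]). Filling the table (rows: prefixes of 'eizkiuwx', columns: prefixes of 'eizkuwx'):
     ε  e  i  z  k  u  w  x
  ε  0  1  2  3  4  5  6  7
  e  1  0  1  2  3  4  5  6
  i  2  1  0  1  2  3  4  5
  z  3  2  1  0  1  2  3  4
  k  4  3  2  1  0  1  2  3
  i  5  4  3  2  1  1  2  3
  u  6  5  4  3  2  1  2  3
  w  7  6  5  4  3  2  1  2
  x  8  7  6  5  4  3  2  1
The bottom-right entry gives D[8][7] = 1, so no sequence of fewer than 1 edit works. Backtracking through the table gives one optimal edit sequence (1 edit):
  eizkiuwx → eizkuwx (del i @5)
Edit distance = 1.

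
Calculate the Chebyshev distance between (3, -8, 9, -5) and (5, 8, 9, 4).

max(|x_i - y_i|) = max(|3 - 5|, |-8 - 8|, |9 - 9|, |-5 - 4|) = max(2, 16, 0, 9) = 16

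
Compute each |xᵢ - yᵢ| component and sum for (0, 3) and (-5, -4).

Σ|x_i - y_i| = |0 - (-5)| + |3 - (-4)| = 5 + 7 = 12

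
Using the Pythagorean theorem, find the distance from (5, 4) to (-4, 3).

√(Σ(x_i - y_i)²) = √((5 - (-4))² + (4 - 3)²)
= √(9² + 1²) = √(81 + 1) = √82 ≈ 9.0554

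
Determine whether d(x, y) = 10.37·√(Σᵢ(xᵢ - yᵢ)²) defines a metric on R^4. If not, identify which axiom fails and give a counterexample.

Yes. The L2 (Euclidean) norm induces a metric on R^4, and multiplying a metric by a positive constant 10.37 > 0 preserves all four axioms: non-negativity (10.37·||x-y|| ≥ 0), identity (10.37·||x-y|| = 0 ⟺ ||x-y|| = 0 ⟺ x = y), symmetry (||x-y|| = ||y-x||), and the triangle inequality (10.37·||x-z|| ≤ 10.37·||x-y|| + 10.37·||y-z||). So d is a metric.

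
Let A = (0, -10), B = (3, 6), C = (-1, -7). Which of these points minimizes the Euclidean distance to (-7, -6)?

Distances: d(A) ≈ 8.0623, d(B) ≈ 15.6205, d(C) ≈ 6.0828. Nearest: C = (-1, -7) with distance 6.0828.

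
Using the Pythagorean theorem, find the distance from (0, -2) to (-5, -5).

√(Σ(x_i - y_i)²) = √((0 - (-5))² + (-2 - (-5))²)
= √(5² + 3²) = √(25 + 9) = √34 ≈ 5.831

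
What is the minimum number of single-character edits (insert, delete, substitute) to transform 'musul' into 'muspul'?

Let D[i][j] be the edit distance between the first i characters of 'musul' and the first j characters of 'muspul', with D[i][0] = i, D[0][j] = j, and D[i][j] = D[i-1][j-1] if the characters match, else 1 + min(D[i-1][j], D[i][j-1], D[i-1][j-1]). Filling the table (rows: prefixes of 'musul', columns: prefixes of 'muspul'):
     ε  m  u  s  p  u  l
  ε  0  1  2  3  4  5  6
  m  1  0  1  2  3  4  5
  u  2  1  0  1  2  3  4
  s  3  2  1  0  1  2  3
  u  4  3  2  1  1  1  2
  l  5  4  3  2  2  2  1
The bottom-right entry gives D[5][6] = 1, so no sequence of fewer than 1 edit works. Backtracking through the table gives one optimal edit sequence (1 edit):
  musul → muspul (ins p @4)
Edit distance = 1.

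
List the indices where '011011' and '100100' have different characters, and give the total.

Differing positions: 1, 2, 3, 4, 5, 6. Hamming distance = 6.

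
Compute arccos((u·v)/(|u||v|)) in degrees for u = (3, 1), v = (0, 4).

With u = (3, 1), v = (0, 4):
u·v = 3·0 + 1·4 = 0 + 4 = 4.
|u| = √(3² + 1²) = √10, |v| = √(0² + 4²) = √16, so |u||v| = √(10·16) = √160.
cos θ = (u·v)/(|u||v|) = 4/√160 ≈ 0.316228
θ = arccos(0.316228) ≈ 71.57°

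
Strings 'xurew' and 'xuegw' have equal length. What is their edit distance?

Let D[i][j] be the edit distance between the first i characters of 'xurew' and the first j characters of 'xuegw', with D[i][0] = i, D[0][j] = j, and D[i][j] = D[i-1][j-1] if the characters match, else 1 + min(D[i-1][j], D[i][j-1], D[i-1][j-1]). Filling the table (rows: prefixes of 'xurew', columns: prefixes of 'xuegw'):
     ε  x  u  e  g  w
  ε  0  1  2  3  4  5
  x  1  0  1  2  3  4
  u  2  1  0  1  2  3
  r  3  2  1  1  2  3
  e  4  3  2  1  2  3
  w  5  4  3  2  2  2
The bottom-right entry gives D[5][5] = 2, so no sequence of fewer than 2 edits works. Backtracking through the table gives one optimal edit sequence (2 edits):
  xurew → xueew (sub r→e @3)
  xueew → xuegw (sub e→g @4)
Edit distance = 2.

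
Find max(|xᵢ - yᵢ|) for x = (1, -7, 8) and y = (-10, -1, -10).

max(|x_i - y_i|) = max(|1 - (-10)|, |-7 - (-1)|, |8 - (-10)|) = max(11, 6, 18) = 18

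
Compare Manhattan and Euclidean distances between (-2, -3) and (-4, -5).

L1 = |-2 - (-4)| + |-3 - (-5)| = 2 + 2 = 4
L2 = √(2² + 2²) = √8 ≈ 2.8284
L1 ≥ L2 always (equality iff movement is along one axis); L1 > L2 here.
Ratio L1/L2 = 4/√8 ≈ 1.4142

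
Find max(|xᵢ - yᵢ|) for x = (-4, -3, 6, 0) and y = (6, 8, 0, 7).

max(|x_i - y_i|) = max(|-4 - 6|, |-3 - 8|, |6 - 0|, |0 - 7|) = max(10, 11, 6, 7) = 11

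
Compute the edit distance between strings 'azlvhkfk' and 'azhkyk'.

Let D[i][j] be the edit distance between the first i characters of 'azlvhkfk' and the first j characters of 'azhkyk', with D[i][0] = i, D[0][j] = j, and D[i][j] = D[i-1][j-1] if the characters match, else 1 + min(D[i-1][j], D[i][j-1], D[i-1][j-1]). Filling the table (rows: prefixes of 'azlvhkfk', columns: prefixes of 'azhkyk'):
     ε  a  z  h  k  y  k
  ε  0  1  2  3  4  5  6
  a  1  0  1  2  3  4  5
  z  2  1  0  1  2  3  4
  l  3  2  1  1  2  3  4
  v  4  3  2  2  2  3  4
  h  5  4  3  2  3  3  4
  k  6  5  4  3  2  3  3
  f  7  6  5  4  3  3  4
  k  8  7  6  5  4  4  3
The bottom-right entry gives D[8][6] = 3, so no sequence of fewer than 3 edits works. Backtracking through the table gives one optimal edit sequence (3 edits):
  azlvhkfk → azvhkfk (del l @3)
  azvhkfk → azhkfk (del v @3)
  azhkfk → azhkyk (sub f→y @5)
Edit distance = 3.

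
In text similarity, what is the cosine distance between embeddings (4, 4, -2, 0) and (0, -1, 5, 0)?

With u = (4, 4, -2, 0), v = (0, -1, 5, 0):
u·v = 4·0 + 4·(-1) + (-2)·5 + 0·0 = 0 + (-4) + (-10) + 0 = -14.
|u| = √(4² + 4² + (-2)² + 0²) = √36, |v| = √(0² + (-1)² + 5² + 0²) = √26, so |u||v| = √(36·26) = √936.
cos θ = (u·v)/(|u||v|) = -14/√936 ≈ -0.4576
Cosine distance = 1 - cos θ ≈ 1 - (-0.4576) = 1.4576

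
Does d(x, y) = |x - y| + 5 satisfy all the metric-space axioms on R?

No. d fails identity of indiscernibles (specifically d(x,x) = 0): d(1, 1) = |1 - 1| + 5 = 0 + 5 = 5 ≠ 0.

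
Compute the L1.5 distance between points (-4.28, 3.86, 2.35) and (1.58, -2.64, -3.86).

(Σ|x_i - y_i|^1.5)^(1/1.5) = (|-4.28 - 1.58|^1.5 + |3.86 - (-2.64)|^1.5 + |2.35 - (-3.86)|^1.5)^(1/1.5)
= (5.86^1.5 + 6.5^1.5 + 6.21^1.5)^(1/1.5) ≈ (14.1856 + 16.5718 + 15.4752)^(1/1.5) = (46.2326)^(1/1.5) ≈ 12.8815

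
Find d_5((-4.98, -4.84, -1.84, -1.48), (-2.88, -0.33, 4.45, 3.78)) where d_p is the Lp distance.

(Σ|x_i - y_i|^5)^(1/5) = (|-4.98 - (-2.88)|^5 + |-4.84 - (-0.33)|^5 + |-1.84 - 4.45|^5 + |-1.48 - 3.78|^5)^(1/5)
= (2.1^5 + 4.51^5 + 6.29^5 + 5.26^5)^(1/5) ≈ (40.841 + 1865.8757 + 9845.8503 + 4026.5094)^(1/5) = (15779.0764)^(1/5) ≈ 6.9122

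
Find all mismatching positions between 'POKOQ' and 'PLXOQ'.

Differing positions: 2, 3. Hamming distance = 2.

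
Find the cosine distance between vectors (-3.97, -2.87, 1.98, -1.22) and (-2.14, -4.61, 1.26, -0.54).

With u = (-3.97, -2.87, 1.98, -1.22), v = (-2.14, -4.61, 1.26, -0.54):
u·v = (-3.97)·(-2.14) + (-2.87)·(-4.61) + 1.98·1.26 + (-1.22)·(-0.54) = 8.4958 + 13.2307 + 2.4948 + 0.6588 = 24.8801.
|u| = √((-3.97)² + (-2.87)² + 1.98² + (-1.22)²) = √(15.7609 + 8.2369 + 3.9204 + 1.4884) = √29.4066, |v| = √((-2.14)² + (-4.61)² + 1.26² + (-0.54)²) = √(4.5796 + 21.2521 + 1.5876 + 0.2916) = √27.7109.
cos θ = (u·v)/(|u||v|) = 24.8801/(√29.4066·√27.7109) ≈ 0.8716
Cosine distance = 1 - cos θ ≈ 1 - 0.8716 = 0.1284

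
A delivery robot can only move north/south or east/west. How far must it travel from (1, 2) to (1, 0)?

Σ|x_i - y_i| = |1 - 1| + |2 - 0| = 0 + 2 = 2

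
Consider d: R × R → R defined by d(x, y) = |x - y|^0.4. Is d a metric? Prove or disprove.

Yes. With 0 < p = 0.4 ≤ 1, d(x,y) = |x-y|^0.4 is a metric on R. Non-negativity and symmetry are immediate; |x-y|^0.4 = 0 ⟺ |x-y| = 0 ⟺ x = y. For the triangle inequality, the function t ↦ t^0.4 is subadditive on [0,∞) when p ≤ 1, so |x-z|^0.4 ≤ (|x-y| + |y-z|)^0.4 ≤ |x-y|^0.4 + |y-z|^0.4.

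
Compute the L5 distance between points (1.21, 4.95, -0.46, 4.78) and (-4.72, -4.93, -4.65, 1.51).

(Σ|x_i - y_i|^5)^(1/5) = (|1.21 - (-4.72)|^5 + |4.95 - (-4.93)|^5 + |-0.46 - (-4.65)|^5 + |4.78 - 1.51|^5)^(1/5)
= (5.93^5 + 9.88^5 + 4.19^5 + 3.27^5)^(1/5) ≈ (7332.8612 + 94142.2823 + 1291.4278 + 373.8856)^(1/5) = (103140.4569)^(1/5) ≈ 10.062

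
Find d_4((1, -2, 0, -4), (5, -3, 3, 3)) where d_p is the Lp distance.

(Σ|x_i - y_i|^4)^(1/4) = (|1 - 5|^4 + |-2 - (-3)|^4 + |0 - 3|^4 + |-4 - 3|^4)^(1/4)
= (4^4 + 1^4 + 3^4 + 7^4)^(1/4) = (256 + 1 + 81 + 2401)^(1/4) = (2739)^(1/4) ≈ 7.2343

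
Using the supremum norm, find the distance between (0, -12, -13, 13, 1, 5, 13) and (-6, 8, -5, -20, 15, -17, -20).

max(|x_i - y_i|) = max(|0 - (-6)|, |-12 - 8|, |-13 - (-5)|, |13 - (-20)|, |1 - 15|, |5 - (-17)|, |13 - (-20)|) = max(6, 20, 8, 33, 14, 22, 33) = 33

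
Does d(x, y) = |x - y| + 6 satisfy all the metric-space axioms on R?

No. d fails identity of indiscernibles (specifically d(x,x) = 0): d(6, 6) = |6 - 6| + 6 = 0 + 6 = 6 ≠ 0.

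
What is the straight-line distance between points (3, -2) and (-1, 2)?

√(Σ(x_i - y_i)²) = √((3 - (-1))² + (-2 - 2)²)
= √(4² + (-4)²) = √(16 + 16) = √32 ≈ 5.6569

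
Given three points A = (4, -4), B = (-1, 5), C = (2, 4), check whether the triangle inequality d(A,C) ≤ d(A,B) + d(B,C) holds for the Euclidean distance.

d(A,B) = √(5² + 9²) = √106 ≈ 10.2956, d(B,C) = √(3² + 1²) = √10 ≈ 3.1623, d(A,C) = √(2² + 8²) = √68 ≈ 8.2462.
d(A,C) ≈ 8.2462 ≤ 10.2956 + 3.1623 = 13.4579. Triangle inequality is satisfied.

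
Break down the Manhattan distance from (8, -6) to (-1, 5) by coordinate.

Σ|x_i - y_i| = |8 - (-1)| + |-6 - 5| = 9 + 11 = 20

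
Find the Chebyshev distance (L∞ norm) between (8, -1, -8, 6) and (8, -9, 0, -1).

max(|x_i - y_i|) = max(|8 - 8|, |-1 - (-9)|, |-8 - 0|, |6 - (-1)|) = max(0, 8, 8, 7) = 8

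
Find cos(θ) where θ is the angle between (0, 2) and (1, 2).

With u = (0, 2), v = (1, 2):
u·v = 0·1 + 2·2 = 0 + 4 = 4.
|u| = √(0² + 2²) = √4, |v| = √(1² + 2²) = √5, so |u||v| = √(4·5) = √20.
cos θ = (u·v)/(|u||v|) = 4/√20 ≈ 0.8944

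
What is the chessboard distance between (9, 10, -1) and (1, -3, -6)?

max(|x_i - y_i|) = max(|9 - 1|, |10 - (-3)|, |-1 - (-6)|) = max(8, 13, 5) = 13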